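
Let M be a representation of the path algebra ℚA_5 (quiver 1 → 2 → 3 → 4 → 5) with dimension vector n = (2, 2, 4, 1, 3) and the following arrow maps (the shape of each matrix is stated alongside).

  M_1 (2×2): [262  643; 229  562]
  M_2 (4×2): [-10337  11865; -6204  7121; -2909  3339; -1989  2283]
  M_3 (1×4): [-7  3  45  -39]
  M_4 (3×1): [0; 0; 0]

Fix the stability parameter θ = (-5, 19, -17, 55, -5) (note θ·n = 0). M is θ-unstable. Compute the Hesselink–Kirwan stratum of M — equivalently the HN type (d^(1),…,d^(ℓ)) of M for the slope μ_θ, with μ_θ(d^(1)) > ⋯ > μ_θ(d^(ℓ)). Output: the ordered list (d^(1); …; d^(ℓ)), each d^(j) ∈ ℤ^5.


Barcode: M ≅ I[1,3], I[1,4], I[3,3]^2, I[5,5]^3. HN layers by μ_θ (4 steps, strictly decreasing):
  μ^(1)=55; μ^(2)=1; μ^(3)=-5; μ^(4)=-17

((0, 0, 0, 1, 0); (0, 2, 2, 0, 0); (2, 0, 0, 0, 3); (0, 0, 2, 0, 0))


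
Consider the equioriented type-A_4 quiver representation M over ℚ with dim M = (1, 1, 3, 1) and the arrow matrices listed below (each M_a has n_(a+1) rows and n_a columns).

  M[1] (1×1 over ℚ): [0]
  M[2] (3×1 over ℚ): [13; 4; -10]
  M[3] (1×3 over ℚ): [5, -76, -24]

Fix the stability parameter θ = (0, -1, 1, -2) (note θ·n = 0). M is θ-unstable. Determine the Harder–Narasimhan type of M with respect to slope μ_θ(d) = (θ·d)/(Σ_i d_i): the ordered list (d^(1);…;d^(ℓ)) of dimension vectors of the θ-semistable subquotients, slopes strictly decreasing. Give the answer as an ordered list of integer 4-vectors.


Via rank(M_{q-1}∘⋯∘M_p): M ≅ I[1,1], I[2,4], I[3,3]^2.
μ_θ-semistable layers: μ^(1)=1; μ^(2)=0; μ^(3)=-1/2; μ^(4)=-1

((0, 0, 2, 0); (1, 0, 0, 0); (0, 0, 1, 1); (0, 1, 0, 0))


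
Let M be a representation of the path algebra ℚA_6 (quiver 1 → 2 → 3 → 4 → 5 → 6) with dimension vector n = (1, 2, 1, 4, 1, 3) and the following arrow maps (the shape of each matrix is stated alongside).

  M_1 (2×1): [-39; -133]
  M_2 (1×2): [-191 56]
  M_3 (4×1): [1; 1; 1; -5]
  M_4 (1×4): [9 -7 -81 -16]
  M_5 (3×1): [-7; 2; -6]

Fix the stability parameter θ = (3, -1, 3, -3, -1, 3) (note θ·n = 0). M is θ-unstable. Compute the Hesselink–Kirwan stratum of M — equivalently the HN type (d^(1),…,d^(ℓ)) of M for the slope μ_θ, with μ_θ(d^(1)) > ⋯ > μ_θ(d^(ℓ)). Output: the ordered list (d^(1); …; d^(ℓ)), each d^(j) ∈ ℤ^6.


Via rank(M_{q-1}∘⋯∘M_p): M ≅ I[1,6], I[2,2], I[4,4]^3, I[6,6]^2.
μ_θ-semistable layers: μ^(1)=3; μ^(2)=1/5; μ^(3)=-1; μ^(4)=-3

((0, 0, 0, 0, 0, 3); (1, 1, 1, 1, 1, 0); (0, 1, 0, 0, 0, 0); (0, 0, 0, 3, 0, 0))


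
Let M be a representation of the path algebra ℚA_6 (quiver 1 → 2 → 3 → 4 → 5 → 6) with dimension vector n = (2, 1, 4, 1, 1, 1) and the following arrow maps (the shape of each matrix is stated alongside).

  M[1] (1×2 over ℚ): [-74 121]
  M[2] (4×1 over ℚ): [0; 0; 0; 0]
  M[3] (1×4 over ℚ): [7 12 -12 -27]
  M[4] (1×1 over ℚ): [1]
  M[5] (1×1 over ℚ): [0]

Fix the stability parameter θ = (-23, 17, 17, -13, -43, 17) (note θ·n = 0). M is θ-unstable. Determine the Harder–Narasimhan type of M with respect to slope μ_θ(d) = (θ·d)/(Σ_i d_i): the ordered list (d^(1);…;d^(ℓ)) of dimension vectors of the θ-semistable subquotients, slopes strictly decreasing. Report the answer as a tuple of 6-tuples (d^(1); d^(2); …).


Barcode: M ≅ I[1,1], I[1,2], I[3,3]^3, I[3,5], I[6,6]. HN layers by μ_θ (3 steps, strictly decreasing):
  μ^(1)=17; μ^(2)=-13; μ^(3)=-23

((0, 1, 3, 0, 0, 1); (0, 0, 1, 1, 1, 0); (2, 0, 0, 0, 0, 0))


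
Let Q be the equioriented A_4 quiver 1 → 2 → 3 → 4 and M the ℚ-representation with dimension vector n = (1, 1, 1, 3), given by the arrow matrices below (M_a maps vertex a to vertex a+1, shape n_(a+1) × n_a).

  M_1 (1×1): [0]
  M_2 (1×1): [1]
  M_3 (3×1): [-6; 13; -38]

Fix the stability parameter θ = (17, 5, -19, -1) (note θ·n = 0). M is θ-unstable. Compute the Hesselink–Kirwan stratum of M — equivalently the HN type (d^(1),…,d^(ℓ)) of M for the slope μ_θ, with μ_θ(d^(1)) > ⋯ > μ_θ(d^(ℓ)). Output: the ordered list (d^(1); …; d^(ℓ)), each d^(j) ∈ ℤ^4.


Barcode: M ≅ I[1,1], I[2,4], I[4,4]^2. HN layers by μ_θ (3 steps, strictly decreasing):
  μ^(1)=17; μ^(2)=-1; μ^(3)=-7

((1, 0, 0, 0); (0, 0, 0, 3); (0, 1, 1, 0))


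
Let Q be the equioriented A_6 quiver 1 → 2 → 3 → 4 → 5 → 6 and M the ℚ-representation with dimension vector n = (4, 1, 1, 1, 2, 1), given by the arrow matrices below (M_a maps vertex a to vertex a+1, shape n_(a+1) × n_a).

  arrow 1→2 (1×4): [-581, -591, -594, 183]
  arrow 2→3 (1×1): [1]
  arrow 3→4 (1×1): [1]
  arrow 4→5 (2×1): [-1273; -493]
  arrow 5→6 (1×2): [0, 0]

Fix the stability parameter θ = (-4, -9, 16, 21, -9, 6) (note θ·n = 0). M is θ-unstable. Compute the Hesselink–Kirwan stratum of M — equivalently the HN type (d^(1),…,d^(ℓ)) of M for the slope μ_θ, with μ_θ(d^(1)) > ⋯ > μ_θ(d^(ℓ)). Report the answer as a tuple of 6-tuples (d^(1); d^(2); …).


Barcode: M ≅ I[1,1]^3, I[1,5], I[5,5], I[6,6]. HN layers by μ_θ (5 steps, strictly decreasing):
  μ^(1)=28/3; μ^(2)=6; μ^(3)=-4; μ^(4)=-13/2; μ^(5)=-9

((0, 0, 1, 1, 1, 0); (0, 0, 0, 0, 0, 1); (3, 0, 0, 0, 0, 0); (1, 1, 0, 0, 0, 0); (0, 0, 0, 0, 1, 0))


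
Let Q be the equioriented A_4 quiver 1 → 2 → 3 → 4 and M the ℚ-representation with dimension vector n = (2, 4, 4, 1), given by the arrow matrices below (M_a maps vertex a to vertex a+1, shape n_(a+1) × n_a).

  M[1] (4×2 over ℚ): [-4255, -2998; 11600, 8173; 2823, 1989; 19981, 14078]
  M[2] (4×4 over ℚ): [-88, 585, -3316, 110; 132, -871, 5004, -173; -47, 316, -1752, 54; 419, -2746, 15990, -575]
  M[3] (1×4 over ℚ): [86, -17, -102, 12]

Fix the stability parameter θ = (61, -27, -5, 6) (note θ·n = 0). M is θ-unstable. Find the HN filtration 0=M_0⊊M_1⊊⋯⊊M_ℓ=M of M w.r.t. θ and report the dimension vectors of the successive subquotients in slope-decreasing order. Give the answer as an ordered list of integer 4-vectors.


Barcode: M ≅ I[1,3], I[1,4], I[2,3]^2. HN layers by μ_θ (4 steps, strictly decreasing):
  μ^(1)=29/3; μ^(2)=35/4; μ^(3)=-5; μ^(4)=-27

((1, 1, 1, 0); (1, 1, 1, 1); (0, 0, 2, 0); (0, 2, 0, 0))


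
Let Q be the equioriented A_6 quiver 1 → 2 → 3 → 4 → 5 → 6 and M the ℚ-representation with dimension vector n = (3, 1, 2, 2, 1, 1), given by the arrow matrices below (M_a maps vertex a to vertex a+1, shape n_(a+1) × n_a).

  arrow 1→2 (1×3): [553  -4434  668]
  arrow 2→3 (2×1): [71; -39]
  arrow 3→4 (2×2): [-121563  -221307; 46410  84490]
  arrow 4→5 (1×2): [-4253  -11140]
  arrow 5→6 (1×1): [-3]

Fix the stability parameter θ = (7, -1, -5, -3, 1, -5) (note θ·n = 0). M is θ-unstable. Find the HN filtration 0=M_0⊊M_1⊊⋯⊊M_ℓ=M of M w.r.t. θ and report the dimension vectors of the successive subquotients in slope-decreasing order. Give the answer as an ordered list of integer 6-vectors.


Via rank(M_{q-1}∘⋯∘M_p): M ≅ I[1,1]^2, I[1,3], I[3,6], I[4,4].
μ_θ-semistable layers: μ^(1)=7; μ^(2)=1/3; μ^(3)=-2; μ^(4)=-3; μ^(5)=-5

((2, 0, 0, 0, 0, 0); (1, 1, 1, 0, 0, 0); (0, 0, 0, 0, 1, 1); (0, 0, 0, 2, 0, 0); (0, 0, 1, 0, 0, 0))


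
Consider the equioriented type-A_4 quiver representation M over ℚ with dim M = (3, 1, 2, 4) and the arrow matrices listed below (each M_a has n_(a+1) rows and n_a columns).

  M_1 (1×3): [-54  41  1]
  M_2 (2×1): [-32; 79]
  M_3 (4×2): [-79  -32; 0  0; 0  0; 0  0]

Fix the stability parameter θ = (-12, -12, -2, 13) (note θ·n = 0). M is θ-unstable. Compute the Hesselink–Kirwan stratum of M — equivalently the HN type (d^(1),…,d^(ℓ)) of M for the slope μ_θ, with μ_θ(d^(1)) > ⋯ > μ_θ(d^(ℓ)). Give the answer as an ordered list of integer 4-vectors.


Via rank(M_{q-1}∘⋯∘M_p): M ≅ I[1,1]^2, I[1,3], I[3,4], I[4,4]^3.
μ_θ-semistable layers: μ^(1)=13; μ^(2)=-2; μ^(3)=-12

((0, 0, 0, 4); (0, 0, 2, 0); (3, 1, 0, 0))


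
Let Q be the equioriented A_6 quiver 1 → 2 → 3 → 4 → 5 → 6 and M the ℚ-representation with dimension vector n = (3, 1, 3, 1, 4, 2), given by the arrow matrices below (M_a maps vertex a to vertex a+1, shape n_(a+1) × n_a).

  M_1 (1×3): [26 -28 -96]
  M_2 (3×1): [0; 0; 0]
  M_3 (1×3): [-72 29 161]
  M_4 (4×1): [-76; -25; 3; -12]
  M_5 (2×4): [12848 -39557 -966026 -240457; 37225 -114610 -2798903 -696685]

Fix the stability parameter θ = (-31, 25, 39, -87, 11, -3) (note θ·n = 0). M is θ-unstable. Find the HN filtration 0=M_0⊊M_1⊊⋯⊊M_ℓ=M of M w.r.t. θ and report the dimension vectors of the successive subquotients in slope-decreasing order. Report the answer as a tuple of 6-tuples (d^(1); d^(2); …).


Via rank(M_{q-1}∘⋯∘M_p): M ≅ I[1,1]^2, I[1,2], I[3,3]^2, I[3,6], I[5,5]^2, I[5,6].
μ_θ-semistable layers: μ^(1)=39; μ^(2)=25; μ^(3)=11; μ^(4)=4; μ^(5)=-24; μ^(6)=-31

((0, 0, 2, 0, 0, 0); (0, 1, 0, 0, 0, 0); (0, 0, 0, 0, 2, 0); (0, 0, 0, 0, 2, 2); (0, 0, 1, 1, 0, 0); (3, 0, 0, 0, 0, 0))


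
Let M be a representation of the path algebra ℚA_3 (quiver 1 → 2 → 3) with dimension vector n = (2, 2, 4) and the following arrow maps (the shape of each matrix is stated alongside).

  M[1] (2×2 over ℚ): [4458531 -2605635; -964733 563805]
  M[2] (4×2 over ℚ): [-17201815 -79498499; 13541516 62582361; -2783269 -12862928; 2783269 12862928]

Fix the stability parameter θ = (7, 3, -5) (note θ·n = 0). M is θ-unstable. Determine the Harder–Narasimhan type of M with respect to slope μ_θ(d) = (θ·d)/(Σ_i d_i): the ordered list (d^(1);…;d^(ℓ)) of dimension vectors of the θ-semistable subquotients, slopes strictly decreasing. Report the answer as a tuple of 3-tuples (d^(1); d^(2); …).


Interval decomposition of M: I[1,1], I[1,3], I[2,3], I[3,3]^2.
HN type (ℓ=4): μ^(1)=7; μ^(2)=5/3; μ^(3)=-1; μ^(4)=-5

((1, 0, 0); (1, 1, 1); (0, 1, 1); (0, 0, 2))


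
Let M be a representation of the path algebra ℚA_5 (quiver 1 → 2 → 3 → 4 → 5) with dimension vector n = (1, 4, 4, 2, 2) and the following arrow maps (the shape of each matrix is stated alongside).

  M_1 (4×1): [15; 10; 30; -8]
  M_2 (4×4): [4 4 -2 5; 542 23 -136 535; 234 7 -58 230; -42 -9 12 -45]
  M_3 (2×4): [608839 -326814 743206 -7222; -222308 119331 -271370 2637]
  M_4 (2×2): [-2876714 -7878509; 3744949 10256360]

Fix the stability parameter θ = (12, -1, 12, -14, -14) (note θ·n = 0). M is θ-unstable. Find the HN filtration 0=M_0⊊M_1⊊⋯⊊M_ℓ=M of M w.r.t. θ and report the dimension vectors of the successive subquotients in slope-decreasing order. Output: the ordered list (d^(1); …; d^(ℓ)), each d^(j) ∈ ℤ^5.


Via rank(M_{q-1}∘⋯∘M_p): M ≅ I[1,2], I[2,3], I[2,5]^2, I[3,3].
μ_θ-semistable layers: μ^(1)=12; μ^(2)=11/2; μ^(3)=-1; μ^(4)=-17/4

((0, 0, 2, 0, 0); (1, 1, 0, 0, 0); (0, 1, 0, 0, 0); (0, 2, 2, 2, 2))


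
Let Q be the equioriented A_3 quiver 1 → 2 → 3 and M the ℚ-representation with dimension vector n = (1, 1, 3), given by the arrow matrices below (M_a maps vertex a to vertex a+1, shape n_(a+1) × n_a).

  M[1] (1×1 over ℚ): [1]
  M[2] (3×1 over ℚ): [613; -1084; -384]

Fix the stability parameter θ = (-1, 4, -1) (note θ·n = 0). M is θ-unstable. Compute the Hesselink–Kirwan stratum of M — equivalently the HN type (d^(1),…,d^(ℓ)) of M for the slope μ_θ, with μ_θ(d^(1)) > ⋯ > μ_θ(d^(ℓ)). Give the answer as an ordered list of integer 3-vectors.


Interval decomposition of M: I[1,3], I[3,3]^2.
HN type (ℓ=2): μ^(1)=3/2; μ^(2)=-1

((0, 1, 1); (1, 0, 2))


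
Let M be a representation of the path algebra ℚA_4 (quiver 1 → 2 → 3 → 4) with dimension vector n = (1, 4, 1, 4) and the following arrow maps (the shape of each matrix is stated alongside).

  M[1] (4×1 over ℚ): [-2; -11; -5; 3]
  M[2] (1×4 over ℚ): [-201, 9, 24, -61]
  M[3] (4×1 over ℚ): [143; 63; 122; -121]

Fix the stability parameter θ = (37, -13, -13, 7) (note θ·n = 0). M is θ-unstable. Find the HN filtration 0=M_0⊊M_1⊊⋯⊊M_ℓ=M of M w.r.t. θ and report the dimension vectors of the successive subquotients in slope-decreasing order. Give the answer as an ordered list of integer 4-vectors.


Interval decomposition of M: I[1,2], I[2,2]^2, I[2,4], I[4,4]^3.
HN type (ℓ=3): μ^(1)=12; μ^(2)=7; μ^(3)=-13

((1, 1, 0, 0); (0, 0, 0, 4); (0, 3, 1, 0))


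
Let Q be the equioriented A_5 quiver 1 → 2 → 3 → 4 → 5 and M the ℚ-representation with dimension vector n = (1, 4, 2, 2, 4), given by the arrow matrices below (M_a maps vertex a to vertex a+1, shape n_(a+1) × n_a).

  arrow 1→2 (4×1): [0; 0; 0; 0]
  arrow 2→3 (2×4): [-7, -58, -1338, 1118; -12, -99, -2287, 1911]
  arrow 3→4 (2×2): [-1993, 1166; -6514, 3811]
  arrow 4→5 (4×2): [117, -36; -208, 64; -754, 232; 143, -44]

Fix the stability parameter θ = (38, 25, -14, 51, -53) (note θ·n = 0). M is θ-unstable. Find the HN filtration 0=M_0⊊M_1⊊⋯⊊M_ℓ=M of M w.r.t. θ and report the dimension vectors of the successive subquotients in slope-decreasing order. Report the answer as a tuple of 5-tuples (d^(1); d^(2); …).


Interval decomposition of M: I[1,1], I[2,2]^2, I[2,4], I[2,5], I[5,5]^3.
HN type (ℓ=6): μ^(1)=51; μ^(2)=38; μ^(3)=25; μ^(4)=11/2; μ^(5)=9/4; μ^(6)=-53

((0, 0, 0, 1, 0); (1, 0, 0, 0, 0); (0, 2, 0, 0, 0); (0, 1, 1, 0, 0); (0, 1, 1, 1, 1); (0, 0, 0, 0, 3))


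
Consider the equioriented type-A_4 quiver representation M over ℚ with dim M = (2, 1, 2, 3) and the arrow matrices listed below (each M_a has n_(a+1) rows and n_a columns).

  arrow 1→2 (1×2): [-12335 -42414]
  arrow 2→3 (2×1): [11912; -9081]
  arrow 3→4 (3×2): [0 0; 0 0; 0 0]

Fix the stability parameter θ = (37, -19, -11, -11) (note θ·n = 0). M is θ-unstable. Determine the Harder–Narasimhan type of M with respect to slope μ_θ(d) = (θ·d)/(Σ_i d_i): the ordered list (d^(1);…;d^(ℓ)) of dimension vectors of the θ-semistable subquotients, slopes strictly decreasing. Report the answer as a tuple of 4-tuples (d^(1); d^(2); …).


Barcode: M ≅ I[1,1], I[1,3], I[3,3], I[4,4]^3. HN layers by μ_θ (3 steps, strictly decreasing):
  μ^(1)=37; μ^(2)=7/3; μ^(3)=-11

((1, 0, 0, 0); (1, 1, 1, 0); (0, 0, 1, 3))


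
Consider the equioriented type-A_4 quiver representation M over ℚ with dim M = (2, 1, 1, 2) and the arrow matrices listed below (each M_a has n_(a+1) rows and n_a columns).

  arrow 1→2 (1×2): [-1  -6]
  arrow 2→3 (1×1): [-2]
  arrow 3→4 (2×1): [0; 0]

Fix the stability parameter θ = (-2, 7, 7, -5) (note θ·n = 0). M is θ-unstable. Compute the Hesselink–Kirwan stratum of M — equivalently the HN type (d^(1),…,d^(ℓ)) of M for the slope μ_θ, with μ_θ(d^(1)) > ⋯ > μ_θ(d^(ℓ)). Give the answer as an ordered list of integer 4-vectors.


Interval decomposition of M: I[1,1], I[1,3], I[4,4]^2.
HN type (ℓ=3): μ^(1)=7; μ^(2)=-2; μ^(3)=-5

((0, 1, 1, 0); (2, 0, 0, 0); (0, 0, 0, 2))


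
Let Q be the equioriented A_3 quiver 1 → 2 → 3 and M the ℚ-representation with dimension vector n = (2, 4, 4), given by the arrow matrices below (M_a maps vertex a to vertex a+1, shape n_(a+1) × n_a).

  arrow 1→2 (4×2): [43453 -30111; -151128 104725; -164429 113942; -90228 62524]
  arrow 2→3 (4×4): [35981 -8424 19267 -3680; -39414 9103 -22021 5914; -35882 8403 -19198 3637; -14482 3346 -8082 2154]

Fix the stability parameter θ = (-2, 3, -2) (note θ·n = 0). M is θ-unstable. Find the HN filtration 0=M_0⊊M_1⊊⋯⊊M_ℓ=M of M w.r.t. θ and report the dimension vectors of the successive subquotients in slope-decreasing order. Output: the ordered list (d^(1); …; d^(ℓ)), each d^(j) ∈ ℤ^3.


Barcode: M ≅ I[1,3]^2, I[2,2], I[2,3], I[3,3]. HN layers by μ_θ (3 steps, strictly decreasing):
  μ^(1)=3; μ^(2)=1/2; μ^(3)=-2

((0, 1, 0); (0, 3, 3); (2, 0, 1))


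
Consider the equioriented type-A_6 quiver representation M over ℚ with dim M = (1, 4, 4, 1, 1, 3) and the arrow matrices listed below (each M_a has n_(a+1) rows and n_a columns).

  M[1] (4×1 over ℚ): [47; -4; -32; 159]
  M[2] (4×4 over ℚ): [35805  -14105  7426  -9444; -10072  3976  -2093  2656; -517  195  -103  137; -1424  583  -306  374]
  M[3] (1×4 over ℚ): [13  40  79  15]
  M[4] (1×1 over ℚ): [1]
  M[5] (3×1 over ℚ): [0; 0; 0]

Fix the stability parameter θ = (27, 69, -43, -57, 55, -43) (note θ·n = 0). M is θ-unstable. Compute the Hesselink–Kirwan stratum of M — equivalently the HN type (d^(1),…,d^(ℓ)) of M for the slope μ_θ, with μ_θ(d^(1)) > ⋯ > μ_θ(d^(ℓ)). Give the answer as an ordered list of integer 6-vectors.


Barcode: M ≅ I[1,5], I[2,3]^3, I[6,6]^3. HN layers by μ_θ (4 steps, strictly decreasing):
  μ^(1)=55; μ^(2)=13; μ^(3)=-1; μ^(4)=-43

((0, 0, 0, 0, 1, 0); (0, 3, 3, 0, 0, 0); (1, 1, 1, 1, 0, 0); (0, 0, 0, 0, 0, 3))


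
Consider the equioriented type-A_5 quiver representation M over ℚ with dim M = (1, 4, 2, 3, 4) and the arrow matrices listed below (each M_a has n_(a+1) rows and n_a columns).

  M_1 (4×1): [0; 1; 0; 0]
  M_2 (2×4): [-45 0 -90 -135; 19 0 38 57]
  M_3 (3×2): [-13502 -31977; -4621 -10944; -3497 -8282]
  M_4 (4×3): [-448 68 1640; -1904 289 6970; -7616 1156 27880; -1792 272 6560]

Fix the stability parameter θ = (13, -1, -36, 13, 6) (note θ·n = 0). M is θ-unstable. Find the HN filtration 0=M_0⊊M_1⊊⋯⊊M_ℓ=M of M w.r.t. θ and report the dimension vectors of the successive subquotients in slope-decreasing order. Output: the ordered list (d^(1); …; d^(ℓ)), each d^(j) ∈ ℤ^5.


Barcode: M ≅ I[1,2], I[2,2]^2, I[2,5], I[3,4], I[4,4], I[5,5]^3. HN layers by μ_θ (6 steps, strictly decreasing):
  μ^(1)=13; μ^(2)=19/2; μ^(3)=6; μ^(4)=-1; μ^(5)=-37/2; μ^(6)=-36

((0, 0, 0, 2, 0); (0, 0, 0, 1, 1); (1, 1, 0, 0, 3); (0, 2, 0, 0, 0); (0, 1, 1, 0, 0); (0, 0, 1, 0, 0))


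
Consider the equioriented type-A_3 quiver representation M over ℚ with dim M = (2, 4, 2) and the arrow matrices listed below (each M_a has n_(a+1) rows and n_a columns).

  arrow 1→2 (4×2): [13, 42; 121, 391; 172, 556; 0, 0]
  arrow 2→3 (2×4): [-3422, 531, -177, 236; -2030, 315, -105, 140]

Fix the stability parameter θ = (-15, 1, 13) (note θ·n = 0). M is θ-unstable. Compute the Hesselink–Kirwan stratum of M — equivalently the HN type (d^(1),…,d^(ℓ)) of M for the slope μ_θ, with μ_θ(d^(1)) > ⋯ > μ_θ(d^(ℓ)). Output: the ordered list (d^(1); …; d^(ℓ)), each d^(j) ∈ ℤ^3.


Interval decomposition of M: I[1,2], I[1,3], I[2,2]^2, I[3,3].
HN type (ℓ=3): μ^(1)=13; μ^(2)=1; μ^(3)=-15

((0, 0, 2); (0, 4, 0); (2, 0, 0))


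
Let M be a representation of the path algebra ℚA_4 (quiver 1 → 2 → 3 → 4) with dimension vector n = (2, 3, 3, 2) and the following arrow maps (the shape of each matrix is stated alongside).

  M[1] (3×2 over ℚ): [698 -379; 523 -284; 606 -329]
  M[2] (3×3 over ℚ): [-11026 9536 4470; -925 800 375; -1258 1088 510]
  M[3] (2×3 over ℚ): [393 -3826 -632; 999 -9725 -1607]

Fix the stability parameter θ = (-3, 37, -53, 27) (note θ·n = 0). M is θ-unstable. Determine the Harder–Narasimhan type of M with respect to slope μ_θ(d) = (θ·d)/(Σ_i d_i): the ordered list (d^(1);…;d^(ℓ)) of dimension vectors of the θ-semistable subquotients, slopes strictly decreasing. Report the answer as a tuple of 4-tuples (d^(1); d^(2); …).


Barcode: M ≅ I[1,2]^2, I[2,4], I[3,3], I[3,4]. HN layers by μ_θ (5 steps, strictly decreasing):
  μ^(1)=37; μ^(2)=27; μ^(3)=-3; μ^(4)=-8; μ^(5)=-53

((0, 2, 0, 0); (0, 0, 0, 2); (2, 0, 0, 0); (0, 1, 1, 0); (0, 0, 2, 0))


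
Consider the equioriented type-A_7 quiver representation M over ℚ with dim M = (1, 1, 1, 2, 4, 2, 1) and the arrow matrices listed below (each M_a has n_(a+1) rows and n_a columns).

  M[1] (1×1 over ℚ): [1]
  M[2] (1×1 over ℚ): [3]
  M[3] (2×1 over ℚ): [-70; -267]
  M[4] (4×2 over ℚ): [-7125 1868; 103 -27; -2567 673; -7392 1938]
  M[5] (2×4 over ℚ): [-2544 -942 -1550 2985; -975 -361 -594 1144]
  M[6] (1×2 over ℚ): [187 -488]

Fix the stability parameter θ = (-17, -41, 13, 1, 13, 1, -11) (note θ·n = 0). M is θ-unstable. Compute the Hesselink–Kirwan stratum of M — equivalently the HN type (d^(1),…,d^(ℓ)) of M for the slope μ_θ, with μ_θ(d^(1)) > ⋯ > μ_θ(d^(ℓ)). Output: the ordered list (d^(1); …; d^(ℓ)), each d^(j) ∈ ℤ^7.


Barcode: M ≅ I[1,7], I[4,6], I[5,5]^2. HN layers by μ_θ (5 steps, strictly decreasing):
  μ^(1)=13; μ^(2)=7; μ^(3)=17/5; μ^(4)=1; μ^(5)=-29

((0, 0, 0, 0, 2, 0, 0); (0, 0, 0, 0, 1, 1, 0); (0, 0, 1, 1, 1, 1, 1); (0, 0, 0, 1, 0, 0, 0); (1, 1, 0, 0, 0, 0, 0))


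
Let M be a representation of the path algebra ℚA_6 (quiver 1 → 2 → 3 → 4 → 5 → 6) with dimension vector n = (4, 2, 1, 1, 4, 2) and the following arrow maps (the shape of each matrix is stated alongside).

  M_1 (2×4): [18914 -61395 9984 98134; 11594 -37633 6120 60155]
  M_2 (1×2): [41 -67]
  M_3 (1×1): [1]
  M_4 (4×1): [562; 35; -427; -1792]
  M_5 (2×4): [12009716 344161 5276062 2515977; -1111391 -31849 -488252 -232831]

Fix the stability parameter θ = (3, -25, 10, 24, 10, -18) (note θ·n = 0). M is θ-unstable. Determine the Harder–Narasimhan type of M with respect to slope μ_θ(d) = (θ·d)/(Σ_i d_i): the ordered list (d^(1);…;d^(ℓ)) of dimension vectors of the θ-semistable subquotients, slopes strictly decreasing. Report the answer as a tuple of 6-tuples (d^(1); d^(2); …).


Barcode: M ≅ I[1,1]^2, I[1,2], I[1,6], I[5,5]^2, I[5,6]. HN layers by μ_θ (5 steps, strictly decreasing):
  μ^(1)=10; μ^(2)=13/2; μ^(3)=3; μ^(4)=-4; μ^(5)=-11

((0, 0, 0, 0, 2, 0); (0, 0, 1, 1, 1, 1); (2, 0, 0, 0, 0, 0); (0, 0, 0, 0, 1, 1); (2, 2, 0, 0, 0, 0))


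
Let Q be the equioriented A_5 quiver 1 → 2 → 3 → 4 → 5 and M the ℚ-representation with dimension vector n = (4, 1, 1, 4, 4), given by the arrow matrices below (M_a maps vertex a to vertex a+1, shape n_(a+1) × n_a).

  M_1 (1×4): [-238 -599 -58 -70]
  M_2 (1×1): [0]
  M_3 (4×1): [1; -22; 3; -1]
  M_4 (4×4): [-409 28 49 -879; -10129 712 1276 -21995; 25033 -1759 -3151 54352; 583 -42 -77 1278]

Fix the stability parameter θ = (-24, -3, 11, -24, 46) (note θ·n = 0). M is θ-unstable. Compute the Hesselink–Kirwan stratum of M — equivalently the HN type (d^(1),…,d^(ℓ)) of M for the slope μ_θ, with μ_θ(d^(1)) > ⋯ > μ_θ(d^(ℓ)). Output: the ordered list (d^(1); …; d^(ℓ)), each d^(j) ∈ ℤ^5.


Via rank(M_{q-1}∘⋯∘M_p): M ≅ I[1,1]^3, I[1,2], I[3,5], I[4,5]^3.
μ_θ-semistable layers: μ^(1)=46; μ^(2)=-3; μ^(3)=-13/2; μ^(4)=-24

((0, 0, 0, 0, 4); (0, 1, 0, 0, 0); (0, 0, 1, 1, 0); (4, 0, 0, 3, 0))


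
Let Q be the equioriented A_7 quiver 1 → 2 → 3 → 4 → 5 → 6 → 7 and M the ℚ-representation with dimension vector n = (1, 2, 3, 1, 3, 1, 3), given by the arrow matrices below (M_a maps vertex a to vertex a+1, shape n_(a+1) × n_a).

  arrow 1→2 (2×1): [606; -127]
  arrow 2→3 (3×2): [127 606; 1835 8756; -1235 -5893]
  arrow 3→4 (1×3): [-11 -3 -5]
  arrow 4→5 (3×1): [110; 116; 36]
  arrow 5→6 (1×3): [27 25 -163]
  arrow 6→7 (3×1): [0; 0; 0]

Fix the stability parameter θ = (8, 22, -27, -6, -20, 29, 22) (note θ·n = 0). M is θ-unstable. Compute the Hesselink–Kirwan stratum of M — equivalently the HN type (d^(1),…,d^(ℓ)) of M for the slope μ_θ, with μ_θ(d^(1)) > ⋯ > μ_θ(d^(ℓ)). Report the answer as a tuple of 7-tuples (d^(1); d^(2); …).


Interval decomposition of M: I[1,6], I[2,3], I[3,3], I[5,5]^2, I[7,7]^3.
HN type (ℓ=6): μ^(1)=29; μ^(2)=22; μ^(3)=-5/2; μ^(4)=-23/5; μ^(5)=-20; μ^(6)=-27

((0, 0, 0, 0, 0, 1, 0); (0, 0, 0, 0, 0, 0, 3); (0, 1, 1, 0, 0, 0, 0); (1, 1, 1, 1, 1, 0, 0); (0, 0, 0, 0, 2, 0, 0); (0, 0, 1, 0, 0, 0, 0))


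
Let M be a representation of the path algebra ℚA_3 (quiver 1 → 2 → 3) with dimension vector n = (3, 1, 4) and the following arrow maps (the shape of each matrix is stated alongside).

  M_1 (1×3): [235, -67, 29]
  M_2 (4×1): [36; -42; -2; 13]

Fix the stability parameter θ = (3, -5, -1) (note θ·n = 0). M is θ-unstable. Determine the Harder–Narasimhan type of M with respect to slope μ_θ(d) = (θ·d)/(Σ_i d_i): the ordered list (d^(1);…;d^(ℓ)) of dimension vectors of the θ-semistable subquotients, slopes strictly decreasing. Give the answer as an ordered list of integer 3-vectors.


Interval decomposition of M: I[1,1]^2, I[1,3], I[3,3]^3.
HN type (ℓ=2): μ^(1)=3; μ^(2)=-1

((2, 0, 0); (1, 1, 4))


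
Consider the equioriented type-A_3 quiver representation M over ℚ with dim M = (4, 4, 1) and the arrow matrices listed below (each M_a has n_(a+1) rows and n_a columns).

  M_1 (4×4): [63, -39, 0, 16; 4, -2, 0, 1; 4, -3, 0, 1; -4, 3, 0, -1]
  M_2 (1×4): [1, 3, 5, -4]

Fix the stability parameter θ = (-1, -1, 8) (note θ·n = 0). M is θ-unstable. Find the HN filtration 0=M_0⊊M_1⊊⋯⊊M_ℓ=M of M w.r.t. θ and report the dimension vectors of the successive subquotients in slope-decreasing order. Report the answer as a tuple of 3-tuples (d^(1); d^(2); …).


Via rank(M_{q-1}∘⋯∘M_p): M ≅ I[1,1], I[1,2]^2, I[1,3], I[2,2].
μ_θ-semistable layers: μ^(1)=8; μ^(2)=-1

((0, 0, 1); (4, 4, 0))


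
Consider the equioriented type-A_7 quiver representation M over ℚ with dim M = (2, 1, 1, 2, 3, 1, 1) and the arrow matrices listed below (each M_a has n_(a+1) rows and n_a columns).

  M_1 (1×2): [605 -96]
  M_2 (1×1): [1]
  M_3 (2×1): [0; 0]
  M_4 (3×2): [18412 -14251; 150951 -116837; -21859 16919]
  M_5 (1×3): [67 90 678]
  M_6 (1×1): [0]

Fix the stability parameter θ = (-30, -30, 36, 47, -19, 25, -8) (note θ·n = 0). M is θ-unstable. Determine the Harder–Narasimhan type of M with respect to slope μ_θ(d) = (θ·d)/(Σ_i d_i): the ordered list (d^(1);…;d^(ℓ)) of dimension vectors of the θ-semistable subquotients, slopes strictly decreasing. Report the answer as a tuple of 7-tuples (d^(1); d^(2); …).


Interval decomposition of M: I[1,1], I[1,3], I[4,5], I[4,6], I[5,5], I[7,7].
HN type (ℓ=6): μ^(1)=36; μ^(2)=25; μ^(3)=14; μ^(4)=-8; μ^(5)=-19; μ^(6)=-30

((0, 0, 1, 0, 0, 0, 0); (0, 0, 0, 0, 0, 1, 0); (0, 0, 0, 2, 2, 0, 0); (0, 0, 0, 0, 0, 0, 1); (0, 0, 0, 0, 1, 0, 0); (2, 1, 0, 0, 0, 0, 0))


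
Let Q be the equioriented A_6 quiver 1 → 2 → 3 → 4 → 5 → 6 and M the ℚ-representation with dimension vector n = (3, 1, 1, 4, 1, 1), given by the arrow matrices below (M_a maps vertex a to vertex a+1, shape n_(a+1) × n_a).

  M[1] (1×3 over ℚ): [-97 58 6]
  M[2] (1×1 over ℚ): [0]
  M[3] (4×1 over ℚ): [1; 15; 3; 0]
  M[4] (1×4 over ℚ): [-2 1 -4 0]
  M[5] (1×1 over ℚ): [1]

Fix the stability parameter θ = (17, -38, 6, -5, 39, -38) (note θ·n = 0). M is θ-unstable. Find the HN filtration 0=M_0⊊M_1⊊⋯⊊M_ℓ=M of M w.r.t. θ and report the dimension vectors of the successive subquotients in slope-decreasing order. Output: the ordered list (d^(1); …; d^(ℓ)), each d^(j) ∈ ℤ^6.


Interval decomposition of M: I[1,1]^2, I[1,2], I[3,6], I[4,4]^3.
HN type (ℓ=4): μ^(1)=17; μ^(2)=1/2; μ^(3)=-5; μ^(4)=-21/2

((2, 0, 0, 0, 0, 0); (0, 0, 1, 1, 1, 1); (0, 0, 0, 3, 0, 0); (1, 1, 0, 0, 0, 0))


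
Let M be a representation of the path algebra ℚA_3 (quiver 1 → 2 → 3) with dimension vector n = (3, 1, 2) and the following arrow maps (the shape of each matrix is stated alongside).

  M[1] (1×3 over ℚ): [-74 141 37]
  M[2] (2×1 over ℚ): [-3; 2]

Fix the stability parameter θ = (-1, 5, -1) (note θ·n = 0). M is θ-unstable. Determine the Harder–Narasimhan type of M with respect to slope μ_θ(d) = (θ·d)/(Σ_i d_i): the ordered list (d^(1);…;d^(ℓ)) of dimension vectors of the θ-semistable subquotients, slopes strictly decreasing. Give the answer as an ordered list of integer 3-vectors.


Interval decomposition of M: I[1,1]^2, I[1,3], I[3,3].
HN type (ℓ=2): μ^(1)=2; μ^(2)=-1

((0, 1, 1); (3, 0, 1))


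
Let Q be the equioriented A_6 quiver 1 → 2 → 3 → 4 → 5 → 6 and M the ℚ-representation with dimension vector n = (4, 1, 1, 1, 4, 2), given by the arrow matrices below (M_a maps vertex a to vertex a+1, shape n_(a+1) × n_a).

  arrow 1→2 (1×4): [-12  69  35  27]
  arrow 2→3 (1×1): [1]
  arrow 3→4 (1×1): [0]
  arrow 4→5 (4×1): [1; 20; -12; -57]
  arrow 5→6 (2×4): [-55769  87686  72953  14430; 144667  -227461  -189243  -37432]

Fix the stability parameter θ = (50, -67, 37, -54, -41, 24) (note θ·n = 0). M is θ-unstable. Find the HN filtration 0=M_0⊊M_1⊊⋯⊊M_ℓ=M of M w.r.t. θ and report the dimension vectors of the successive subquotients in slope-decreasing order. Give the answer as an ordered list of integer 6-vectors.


Via rank(M_{q-1}∘⋯∘M_p): M ≅ I[1,1]^3, I[1,3], I[4,6], I[5,5]^2, I[5,6].
μ_θ-semistable layers: μ^(1)=50; μ^(2)=37; μ^(3)=24; μ^(4)=-17/2; μ^(5)=-41; μ^(6)=-54

((3, 0, 0, 0, 0, 0); (0, 0, 1, 0, 0, 0); (0, 0, 0, 0, 0, 2); (1, 1, 0, 0, 0, 0); (0, 0, 0, 0, 4, 0); (0, 0, 0, 1, 0, 0))


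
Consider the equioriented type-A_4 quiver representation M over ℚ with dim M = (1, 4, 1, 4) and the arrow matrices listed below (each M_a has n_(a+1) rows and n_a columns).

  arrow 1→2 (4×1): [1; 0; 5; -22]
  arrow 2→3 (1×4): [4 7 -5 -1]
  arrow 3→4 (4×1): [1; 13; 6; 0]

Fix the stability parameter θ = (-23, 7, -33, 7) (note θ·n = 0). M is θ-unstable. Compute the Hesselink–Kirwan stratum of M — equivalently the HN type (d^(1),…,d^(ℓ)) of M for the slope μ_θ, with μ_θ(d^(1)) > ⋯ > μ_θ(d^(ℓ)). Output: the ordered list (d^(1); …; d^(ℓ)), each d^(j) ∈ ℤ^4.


Interval decomposition of M: I[1,4], I[2,2]^3, I[4,4]^3.
HN type (ℓ=3): μ^(1)=7; μ^(2)=-13; μ^(3)=-23

((0, 3, 0, 4); (0, 1, 1, 0); (1, 0, 0, 0))


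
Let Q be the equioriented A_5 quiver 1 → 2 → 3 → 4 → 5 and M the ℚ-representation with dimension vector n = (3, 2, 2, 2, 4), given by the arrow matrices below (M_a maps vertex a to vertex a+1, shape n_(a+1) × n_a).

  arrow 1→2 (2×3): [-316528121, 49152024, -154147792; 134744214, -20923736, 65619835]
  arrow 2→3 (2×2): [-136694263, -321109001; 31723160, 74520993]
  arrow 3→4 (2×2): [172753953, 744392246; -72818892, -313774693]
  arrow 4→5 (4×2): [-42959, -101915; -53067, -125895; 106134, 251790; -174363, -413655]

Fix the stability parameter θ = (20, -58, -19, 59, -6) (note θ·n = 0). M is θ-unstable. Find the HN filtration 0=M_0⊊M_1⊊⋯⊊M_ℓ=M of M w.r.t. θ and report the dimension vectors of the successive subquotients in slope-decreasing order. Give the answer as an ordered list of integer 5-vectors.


Interval decomposition of M: I[1,1], I[1,4], I[1,5], I[5,5]^3.
HN type (ℓ=5): μ^(1)=59; μ^(2)=53/2; μ^(3)=20; μ^(4)=-6; μ^(5)=-19

((0, 0, 0, 1, 0); (0, 0, 0, 1, 1); (1, 0, 0, 0, 0); (0, 0, 0, 0, 3); (2, 2, 2, 0, 0))


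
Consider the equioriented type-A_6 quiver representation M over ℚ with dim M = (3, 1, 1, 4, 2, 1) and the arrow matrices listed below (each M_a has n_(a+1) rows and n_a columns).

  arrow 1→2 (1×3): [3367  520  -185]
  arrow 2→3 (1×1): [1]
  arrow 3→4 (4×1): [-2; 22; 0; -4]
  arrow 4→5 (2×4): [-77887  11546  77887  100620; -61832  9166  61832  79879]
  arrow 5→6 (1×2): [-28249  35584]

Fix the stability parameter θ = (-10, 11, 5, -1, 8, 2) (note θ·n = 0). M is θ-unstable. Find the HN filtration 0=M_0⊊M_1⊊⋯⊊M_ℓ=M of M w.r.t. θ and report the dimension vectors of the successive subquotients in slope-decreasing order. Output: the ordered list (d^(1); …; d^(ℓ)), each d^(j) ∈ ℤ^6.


Barcode: M ≅ I[1,1]^2, I[1,6], I[4,4]^2, I[4,5]. HN layers by μ_θ (4 steps, strictly decreasing):
  μ^(1)=8; μ^(2)=5; μ^(3)=-1; μ^(4)=-10

((0, 0, 0, 0, 1, 0); (0, 1, 1, 1, 1, 1); (0, 0, 0, 3, 0, 0); (3, 0, 0, 0, 0, 0))


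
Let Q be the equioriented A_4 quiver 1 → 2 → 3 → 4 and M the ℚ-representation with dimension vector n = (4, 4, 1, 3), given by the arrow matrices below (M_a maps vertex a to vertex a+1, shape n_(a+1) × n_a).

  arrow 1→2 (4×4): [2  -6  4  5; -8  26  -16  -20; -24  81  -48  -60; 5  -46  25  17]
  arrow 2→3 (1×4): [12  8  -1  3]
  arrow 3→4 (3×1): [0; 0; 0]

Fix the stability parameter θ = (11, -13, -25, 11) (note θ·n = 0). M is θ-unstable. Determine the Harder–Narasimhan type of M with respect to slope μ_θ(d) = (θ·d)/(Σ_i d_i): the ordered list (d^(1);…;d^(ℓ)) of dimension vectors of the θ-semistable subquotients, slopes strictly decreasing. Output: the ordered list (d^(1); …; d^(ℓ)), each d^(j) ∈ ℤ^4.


Interval decomposition of M: I[1,1], I[1,2]^2, I[1,3], I[2,2], I[4,4]^3.
HN type (ℓ=4): μ^(1)=11; μ^(2)=-1; μ^(3)=-9; μ^(4)=-13

((1, 0, 0, 3); (2, 2, 0, 0); (1, 1, 1, 0); (0, 1, 0, 0))


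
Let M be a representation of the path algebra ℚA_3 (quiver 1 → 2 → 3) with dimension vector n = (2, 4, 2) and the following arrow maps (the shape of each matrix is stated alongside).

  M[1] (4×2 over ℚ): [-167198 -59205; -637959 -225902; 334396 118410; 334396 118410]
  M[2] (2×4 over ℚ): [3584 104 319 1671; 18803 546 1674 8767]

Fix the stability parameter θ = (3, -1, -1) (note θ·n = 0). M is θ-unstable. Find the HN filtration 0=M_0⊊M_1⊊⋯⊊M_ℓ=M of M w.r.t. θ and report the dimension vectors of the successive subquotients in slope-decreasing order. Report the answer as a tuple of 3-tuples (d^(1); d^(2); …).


Barcode: M ≅ I[1,2], I[1,3], I[2,2], I[2,3]. HN layers by μ_θ (3 steps, strictly decreasing):
  μ^(1)=1; μ^(2)=1/3; μ^(3)=-1

((1, 1, 0); (1, 1, 1); (0, 2, 1))


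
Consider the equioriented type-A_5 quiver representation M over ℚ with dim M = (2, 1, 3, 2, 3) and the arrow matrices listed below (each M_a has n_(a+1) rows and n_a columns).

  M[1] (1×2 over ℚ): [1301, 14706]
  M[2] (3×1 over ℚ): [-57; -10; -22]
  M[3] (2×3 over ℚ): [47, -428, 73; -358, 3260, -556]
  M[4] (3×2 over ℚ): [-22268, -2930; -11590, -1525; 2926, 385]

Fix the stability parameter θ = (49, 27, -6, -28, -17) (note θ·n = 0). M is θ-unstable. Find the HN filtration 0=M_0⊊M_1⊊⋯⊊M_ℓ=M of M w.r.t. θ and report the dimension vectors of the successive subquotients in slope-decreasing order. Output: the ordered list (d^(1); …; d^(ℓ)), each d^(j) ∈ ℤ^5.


Barcode: M ≅ I[1,1], I[1,4], I[3,3], I[3,5], I[5,5]^2. HN layers by μ_θ (4 steps, strictly decreasing):
  μ^(1)=49; μ^(2)=21/2; μ^(3)=-6; μ^(4)=-17

((1, 0, 0, 0, 0); (1, 1, 1, 1, 0); (0, 0, 1, 0, 0); (0, 0, 1, 1, 3))


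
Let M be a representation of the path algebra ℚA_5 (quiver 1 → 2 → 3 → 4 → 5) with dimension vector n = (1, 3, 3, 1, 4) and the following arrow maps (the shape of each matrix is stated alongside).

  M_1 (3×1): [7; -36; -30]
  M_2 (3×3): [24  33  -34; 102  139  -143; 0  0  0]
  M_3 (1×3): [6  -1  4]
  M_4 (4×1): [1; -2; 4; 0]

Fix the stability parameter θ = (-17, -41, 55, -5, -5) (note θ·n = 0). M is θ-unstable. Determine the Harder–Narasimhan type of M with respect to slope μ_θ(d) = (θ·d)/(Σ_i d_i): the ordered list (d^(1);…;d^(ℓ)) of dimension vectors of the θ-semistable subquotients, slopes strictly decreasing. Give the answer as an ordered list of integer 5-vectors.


Barcode: M ≅ I[1,2], I[2,3], I[2,5], I[3,3], I[5,5]^3. HN layers by μ_θ (5 steps, strictly decreasing):
  μ^(1)=55; μ^(2)=15; μ^(3)=-5; μ^(4)=-29; μ^(5)=-41

((0, 0, 2, 0, 0); (0, 0, 1, 1, 1); (0, 0, 0, 0, 3); (1, 1, 0, 0, 0); (0, 2, 0, 0, 0))


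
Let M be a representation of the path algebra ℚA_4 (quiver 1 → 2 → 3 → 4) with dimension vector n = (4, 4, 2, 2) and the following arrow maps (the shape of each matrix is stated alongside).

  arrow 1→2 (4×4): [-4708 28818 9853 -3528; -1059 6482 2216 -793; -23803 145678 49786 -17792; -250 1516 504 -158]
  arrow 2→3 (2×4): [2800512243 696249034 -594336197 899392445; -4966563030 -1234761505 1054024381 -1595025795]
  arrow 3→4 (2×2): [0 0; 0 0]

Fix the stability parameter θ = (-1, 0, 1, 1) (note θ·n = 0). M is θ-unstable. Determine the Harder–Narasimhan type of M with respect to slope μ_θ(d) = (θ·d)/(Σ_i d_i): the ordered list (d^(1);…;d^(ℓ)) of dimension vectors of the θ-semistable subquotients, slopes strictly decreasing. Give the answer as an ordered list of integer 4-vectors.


Via rank(M_{q-1}∘⋯∘M_p): M ≅ I[1,1], I[1,2], I[1,3]^2, I[2,2], I[4,4]^2.
μ_θ-semistable layers: μ^(1)=1; μ^(2)=0; μ^(3)=-1

((0, 0, 2, 2); (0, 4, 0, 0); (4, 0, 0, 0))


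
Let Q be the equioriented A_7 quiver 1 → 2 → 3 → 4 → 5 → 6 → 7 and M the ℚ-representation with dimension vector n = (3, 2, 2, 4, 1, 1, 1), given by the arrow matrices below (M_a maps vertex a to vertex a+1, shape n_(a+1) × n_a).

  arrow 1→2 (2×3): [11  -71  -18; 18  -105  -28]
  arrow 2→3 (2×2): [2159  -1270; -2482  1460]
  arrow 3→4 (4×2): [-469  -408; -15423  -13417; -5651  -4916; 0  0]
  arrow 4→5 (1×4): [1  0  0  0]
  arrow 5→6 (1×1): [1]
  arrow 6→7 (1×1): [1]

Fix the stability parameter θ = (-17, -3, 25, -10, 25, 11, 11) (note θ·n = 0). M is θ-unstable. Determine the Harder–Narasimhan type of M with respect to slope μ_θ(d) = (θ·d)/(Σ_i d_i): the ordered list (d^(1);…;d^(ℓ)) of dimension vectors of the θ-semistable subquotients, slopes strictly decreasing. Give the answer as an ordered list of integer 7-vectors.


Via rank(M_{q-1}∘⋯∘M_p): M ≅ I[1,1], I[1,2], I[1,7], I[3,4], I[4,4]^2.
μ_θ-semistable layers: μ^(1)=47/3; μ^(2)=15/2; μ^(3)=-3; μ^(4)=-10; μ^(5)=-17

((0, 0, 0, 0, 1, 1, 1); (0, 0, 2, 2, 0, 0, 0); (0, 2, 0, 0, 0, 0, 0); (0, 0, 0, 2, 0, 0, 0); (3, 0, 0, 0, 0, 0, 0))


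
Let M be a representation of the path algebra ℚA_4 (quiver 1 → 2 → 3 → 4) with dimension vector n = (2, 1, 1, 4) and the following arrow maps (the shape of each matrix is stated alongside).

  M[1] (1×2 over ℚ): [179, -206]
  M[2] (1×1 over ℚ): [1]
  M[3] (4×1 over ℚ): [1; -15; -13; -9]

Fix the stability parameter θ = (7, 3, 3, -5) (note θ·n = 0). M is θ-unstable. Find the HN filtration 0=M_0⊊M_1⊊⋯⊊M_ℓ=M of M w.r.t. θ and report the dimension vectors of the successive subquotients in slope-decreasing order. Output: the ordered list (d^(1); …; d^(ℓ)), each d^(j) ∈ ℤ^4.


Interval decomposition of M: I[1,1], I[1,4], I[4,4]^3.
HN type (ℓ=3): μ^(1)=7; μ^(2)=2; μ^(3)=-5

((1, 0, 0, 0); (1, 1, 1, 1); (0, 0, 0, 3))


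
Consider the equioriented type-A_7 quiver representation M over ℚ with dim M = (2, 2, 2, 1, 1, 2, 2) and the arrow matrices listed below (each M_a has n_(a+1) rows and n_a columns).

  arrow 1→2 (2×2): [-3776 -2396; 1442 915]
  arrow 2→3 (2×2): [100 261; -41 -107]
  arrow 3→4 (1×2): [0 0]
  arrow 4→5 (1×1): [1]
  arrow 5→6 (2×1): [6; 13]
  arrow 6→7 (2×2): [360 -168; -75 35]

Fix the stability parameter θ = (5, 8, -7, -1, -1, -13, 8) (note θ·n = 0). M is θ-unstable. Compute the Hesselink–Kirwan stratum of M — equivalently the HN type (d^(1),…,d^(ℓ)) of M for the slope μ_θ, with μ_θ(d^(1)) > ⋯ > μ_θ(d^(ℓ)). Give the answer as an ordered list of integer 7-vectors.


Via rank(M_{q-1}∘⋯∘M_p): M ≅ I[1,3]^2, I[4,7], I[6,6], I[7,7].
μ_θ-semistable layers: μ^(1)=8; μ^(2)=2; μ^(3)=-5; μ^(4)=-13

((0, 0, 0, 0, 0, 0, 2); (2, 2, 2, 0, 0, 0, 0); (0, 0, 0, 1, 1, 1, 0); (0, 0, 0, 0, 0, 1, 0))


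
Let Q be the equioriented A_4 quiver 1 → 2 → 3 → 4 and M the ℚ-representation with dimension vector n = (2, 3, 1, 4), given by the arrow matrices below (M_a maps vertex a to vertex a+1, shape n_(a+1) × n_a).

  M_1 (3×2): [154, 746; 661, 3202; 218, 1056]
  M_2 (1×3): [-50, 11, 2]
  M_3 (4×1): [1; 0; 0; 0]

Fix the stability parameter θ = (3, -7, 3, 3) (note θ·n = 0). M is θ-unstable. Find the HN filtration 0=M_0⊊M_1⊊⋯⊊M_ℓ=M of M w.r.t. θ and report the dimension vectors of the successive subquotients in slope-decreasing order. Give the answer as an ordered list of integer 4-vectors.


Via rank(M_{q-1}∘⋯∘M_p): M ≅ I[1,2], I[1,4], I[2,2], I[4,4]^3.
μ_θ-semistable layers: μ^(1)=3; μ^(2)=-2; μ^(3)=-7

((0, 0, 1, 4); (2, 2, 0, 0); (0, 1, 0, 0))


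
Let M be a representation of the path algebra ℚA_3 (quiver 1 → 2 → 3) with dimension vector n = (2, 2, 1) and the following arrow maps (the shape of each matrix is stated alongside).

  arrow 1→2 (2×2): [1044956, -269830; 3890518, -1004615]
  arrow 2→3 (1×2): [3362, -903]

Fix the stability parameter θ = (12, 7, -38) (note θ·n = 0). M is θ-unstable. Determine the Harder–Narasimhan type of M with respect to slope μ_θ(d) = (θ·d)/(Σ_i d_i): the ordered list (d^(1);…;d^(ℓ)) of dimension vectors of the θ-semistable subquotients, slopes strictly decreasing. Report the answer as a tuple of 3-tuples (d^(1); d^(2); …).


Interval decomposition of M: I[1,1], I[1,3], I[2,2].
HN type (ℓ=3): μ^(1)=12; μ^(2)=7; μ^(3)=-19/3

((1, 0, 0); (0, 1, 0); (1, 1, 1))
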